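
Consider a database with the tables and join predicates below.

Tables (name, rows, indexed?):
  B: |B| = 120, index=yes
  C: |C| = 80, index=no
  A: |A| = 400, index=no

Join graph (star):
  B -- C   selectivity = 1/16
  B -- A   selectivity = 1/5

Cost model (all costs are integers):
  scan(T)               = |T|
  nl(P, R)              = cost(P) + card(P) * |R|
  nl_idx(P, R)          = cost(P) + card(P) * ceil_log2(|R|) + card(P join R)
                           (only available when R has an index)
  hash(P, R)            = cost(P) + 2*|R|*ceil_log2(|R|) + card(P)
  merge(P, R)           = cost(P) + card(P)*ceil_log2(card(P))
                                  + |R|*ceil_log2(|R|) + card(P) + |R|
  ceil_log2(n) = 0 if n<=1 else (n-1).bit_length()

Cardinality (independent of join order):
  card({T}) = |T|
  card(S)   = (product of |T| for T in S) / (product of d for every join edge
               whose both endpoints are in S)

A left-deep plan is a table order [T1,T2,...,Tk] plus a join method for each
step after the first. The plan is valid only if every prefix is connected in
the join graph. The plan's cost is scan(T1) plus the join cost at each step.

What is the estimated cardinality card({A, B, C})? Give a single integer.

48000

Tables in S: A(400), B(120), C(80)
Edges inside S: B-C(d=16), B-A(d=5)
numerator = 400 * 120 * 80 = 3840000
denominator = 16 * 5 = 80
card(S) = 3840000 / 80 = 48000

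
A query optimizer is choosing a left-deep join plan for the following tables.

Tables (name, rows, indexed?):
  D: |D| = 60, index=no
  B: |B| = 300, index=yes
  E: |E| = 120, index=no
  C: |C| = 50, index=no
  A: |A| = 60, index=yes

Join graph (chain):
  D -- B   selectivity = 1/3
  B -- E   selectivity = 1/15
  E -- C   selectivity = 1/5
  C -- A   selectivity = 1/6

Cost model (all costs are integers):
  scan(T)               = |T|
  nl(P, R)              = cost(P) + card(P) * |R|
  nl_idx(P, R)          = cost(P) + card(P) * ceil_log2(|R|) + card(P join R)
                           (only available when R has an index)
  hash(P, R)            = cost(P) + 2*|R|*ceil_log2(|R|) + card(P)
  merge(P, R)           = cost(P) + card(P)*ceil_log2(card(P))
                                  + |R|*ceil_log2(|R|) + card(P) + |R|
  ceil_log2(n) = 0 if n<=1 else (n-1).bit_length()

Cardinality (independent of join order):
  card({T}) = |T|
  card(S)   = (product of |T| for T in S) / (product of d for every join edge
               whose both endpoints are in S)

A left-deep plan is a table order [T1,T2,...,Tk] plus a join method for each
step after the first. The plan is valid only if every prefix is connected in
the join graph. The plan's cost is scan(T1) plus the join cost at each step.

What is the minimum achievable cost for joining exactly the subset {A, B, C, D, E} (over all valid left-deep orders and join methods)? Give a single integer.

260880

Selinger DP over subsets of {A,B,C,D,E}:
  {D}: scan cost=60, card=60
  {B}: scan cost=300, card=300
  {E}: scan cost=120, card=120
  {C}: scan cost=50, card=50
  {A}: scan cost=60, card=60
  {BD}: card=6000; try (D,hash)→1320, (B,merge)→3480, (D,merge)→3720, (B,hash)→5520, (B,nl_idx)→6600, (B,nl)→18060 …(+1); best=1320 via (D,hash)
  {BE}: card=2400; try (E,hash)→2280, (B,nl_idx)→3600, (B,merge)→4080, (E,merge)→4260, (B,hash)→5640, (B,nl)→36120 …(+1); best=2280 via (E,hash)
  {CE}: card=1200; try (C,hash)→840, (E,merge)→1360, (C,merge)→1430, (E,hash)→1780, (E,nl)→6050, (C,nl)→6120; best=840 via (C,hash)
  {AC}: card=500; try (C,hash)→720, (A,hash)→820, (A,merge)→820, (C,merge)→830, (A,nl_idx)→850, (A,nl)→3050 …(+1); best=720 via (C,hash)
  {BDE}: card=48000; try (D,hash)→5400, (E,hash)→9000, (D,merge)→33900, (E,merge)→86280, (D,nl)→146280, (E,nl)→721320; best=5400 via (D,hash)
  {BCE}: card=24000; try (C,hash)→5280, (B,hash)→7440, (B,merge)→18240, (C,merge)→33830, (B,nl_idx)→35640, (C,nl)→122280 …(+1); best=5280 via (C,hash)
  {ACE}: card=12000; try (A,hash)→2760, (E,hash)→2900, (E,merge)→6680, (A,merge)→15660, (A,nl_idx)→20040, (E,nl)→60720 …(+1); best=2760 via (A,hash)
  {BCDE}: card=480000; try (D,hash)→30000, (C,hash)→54000, (D,merge)→389700, (C,merge)→821750, (D,nl)→1445280, (C,nl)→2405400; best=30000 via (D,hash)
  {ABCE}: card=240000; try (B,hash)→20160, (A,hash)→30000, (B,merge)→185760, (B,nl_idx)→350760, (A,nl_idx)→389280, (A,merge)→389700 …(+2); best=20160 via (B,hash)
  {ABCDE}: card=4800000; try (D,hash)→260880, (A,hash)→510720, (D,merge)→4580580, (A,nl_idx)→7710000, (A,merge)→9630420, (D,nl)→14420160 …(+1); best=260880 via (D,hash)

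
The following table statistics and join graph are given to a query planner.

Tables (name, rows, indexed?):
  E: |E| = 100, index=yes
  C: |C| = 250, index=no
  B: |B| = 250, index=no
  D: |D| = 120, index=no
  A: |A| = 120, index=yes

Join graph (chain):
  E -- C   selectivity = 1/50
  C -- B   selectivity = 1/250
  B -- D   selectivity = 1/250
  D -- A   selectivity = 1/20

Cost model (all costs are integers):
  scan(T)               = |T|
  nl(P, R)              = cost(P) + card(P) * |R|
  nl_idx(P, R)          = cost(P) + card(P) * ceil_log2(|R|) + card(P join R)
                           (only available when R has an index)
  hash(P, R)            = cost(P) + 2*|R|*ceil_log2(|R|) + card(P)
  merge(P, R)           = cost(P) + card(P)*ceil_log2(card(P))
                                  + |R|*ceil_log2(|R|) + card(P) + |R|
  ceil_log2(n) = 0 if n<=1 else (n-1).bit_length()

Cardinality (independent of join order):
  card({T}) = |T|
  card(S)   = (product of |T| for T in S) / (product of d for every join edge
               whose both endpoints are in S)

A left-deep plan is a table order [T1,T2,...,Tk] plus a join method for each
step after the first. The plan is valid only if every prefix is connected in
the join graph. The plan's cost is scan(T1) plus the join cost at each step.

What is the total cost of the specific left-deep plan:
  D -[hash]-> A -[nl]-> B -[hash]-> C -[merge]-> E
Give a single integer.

step 1: scan D: cost=120, card=120
step 2: join A via hash
    card(P join A) = 120*120/(20) = 720
    cost = 120 + 2*120*7 + 120 = 1920
step 3: join B via nl
    card(P join B) = 720*250/(250) = 720
    cost = 1920 + 720*250 = 181920
step 4: join C via hash
    card(P join C) = 720*250/(250) = 720
    cost = 181920 + 2*250*8 + 720 = 186640
step 5: join E via merge
    card(P join E) = 720*100/(50) = 1440
    cost = 186640 + 720*10 + 100*7 + 720 + 100 = 195360

195360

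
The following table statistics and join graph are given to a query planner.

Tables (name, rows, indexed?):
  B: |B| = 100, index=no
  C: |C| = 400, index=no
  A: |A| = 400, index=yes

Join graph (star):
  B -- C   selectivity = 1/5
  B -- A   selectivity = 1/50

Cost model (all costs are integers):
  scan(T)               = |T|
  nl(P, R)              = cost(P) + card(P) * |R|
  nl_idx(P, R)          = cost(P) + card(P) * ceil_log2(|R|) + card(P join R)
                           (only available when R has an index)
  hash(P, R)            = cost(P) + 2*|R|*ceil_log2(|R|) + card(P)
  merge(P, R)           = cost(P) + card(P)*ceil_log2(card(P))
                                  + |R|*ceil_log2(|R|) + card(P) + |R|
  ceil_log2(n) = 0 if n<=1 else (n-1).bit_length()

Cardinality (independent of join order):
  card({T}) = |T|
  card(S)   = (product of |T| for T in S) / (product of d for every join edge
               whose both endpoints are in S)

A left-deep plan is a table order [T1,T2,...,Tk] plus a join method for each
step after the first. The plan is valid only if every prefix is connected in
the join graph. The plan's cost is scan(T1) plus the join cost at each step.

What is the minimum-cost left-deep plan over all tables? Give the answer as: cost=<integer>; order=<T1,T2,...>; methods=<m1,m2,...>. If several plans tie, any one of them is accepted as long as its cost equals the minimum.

Selinger DP (subsets sized 1..n):
  {B}: scan cost=100, card=100
  {C}: scan cost=400, card=400
  {A}: scan cost=400, card=400
  {BC}: card=8000; try (B,hash)→2200, (C,merge)→4900, (B,merge)→5200, (C,hash)→7400, (C,nl)→40100, (B,nl)→40400; best=2200 via (B,hash)
  {AB}: card=800; try (A,nl_idx)→1800, (B,hash)→2200, (A,merge)→4900, (B,merge)→5200, (A,hash)→7400, (A,nl)→40100 …(+1); best=1800 via (A,nl_idx)
  {ABC}: card=64000; try (C,hash)→9800, (C,merge)→14600, (A,hash)→17400, (A,merge)→118200, (A,nl_idx)→138200, (C,nl)→321800 …(+1); best=9800 via (C,hash)

cost=9800; order=B,A,C; methods=nl_idx,hash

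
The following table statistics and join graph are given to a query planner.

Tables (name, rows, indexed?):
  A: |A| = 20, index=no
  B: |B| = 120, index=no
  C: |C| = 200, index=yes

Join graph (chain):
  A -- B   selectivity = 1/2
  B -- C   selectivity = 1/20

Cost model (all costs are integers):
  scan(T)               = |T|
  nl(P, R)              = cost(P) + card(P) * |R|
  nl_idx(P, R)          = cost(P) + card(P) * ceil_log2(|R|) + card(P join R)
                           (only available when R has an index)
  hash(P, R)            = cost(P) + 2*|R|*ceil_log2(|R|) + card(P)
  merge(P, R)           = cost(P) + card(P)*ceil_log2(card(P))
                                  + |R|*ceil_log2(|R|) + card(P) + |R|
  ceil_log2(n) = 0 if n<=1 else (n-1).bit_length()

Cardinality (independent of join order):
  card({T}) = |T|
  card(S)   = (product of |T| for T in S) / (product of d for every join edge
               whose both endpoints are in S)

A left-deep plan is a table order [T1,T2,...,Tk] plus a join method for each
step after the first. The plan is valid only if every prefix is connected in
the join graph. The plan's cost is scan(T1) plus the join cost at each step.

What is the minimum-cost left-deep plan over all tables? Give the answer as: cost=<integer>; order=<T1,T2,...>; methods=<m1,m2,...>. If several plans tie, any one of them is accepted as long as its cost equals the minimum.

Selinger DP (subsets sized 1..n):
  {A}: scan cost=20, card=20
  {B}: scan cost=120, card=120
  {C}: scan cost=200, card=200
  {AB}: card=1200; try (A,hash)→440, (B,merge)→1100, (A,merge)→1200, (B,hash)→1720, (B,nl)→2420, (A,nl)→2520; best=440 via (A,hash)
  {BC}: card=1200; try (B,hash)→2080, (C,nl_idx)→2280, (C,merge)→2880, (B,merge)→2960, (C,hash)→3440, (C,nl)→24120 …(+1); best=2080 via (B,hash)
  {ABC}: card=12000; try (A,hash)→3480, (C,hash)→4840, (A,merge)→16600, (C,merge)→16640, (C,nl_idx)→22040, (A,nl)→26080 …(+1); best=3480 via (A,hash)

cost=3480; order=C,B,A; methods=hash,hash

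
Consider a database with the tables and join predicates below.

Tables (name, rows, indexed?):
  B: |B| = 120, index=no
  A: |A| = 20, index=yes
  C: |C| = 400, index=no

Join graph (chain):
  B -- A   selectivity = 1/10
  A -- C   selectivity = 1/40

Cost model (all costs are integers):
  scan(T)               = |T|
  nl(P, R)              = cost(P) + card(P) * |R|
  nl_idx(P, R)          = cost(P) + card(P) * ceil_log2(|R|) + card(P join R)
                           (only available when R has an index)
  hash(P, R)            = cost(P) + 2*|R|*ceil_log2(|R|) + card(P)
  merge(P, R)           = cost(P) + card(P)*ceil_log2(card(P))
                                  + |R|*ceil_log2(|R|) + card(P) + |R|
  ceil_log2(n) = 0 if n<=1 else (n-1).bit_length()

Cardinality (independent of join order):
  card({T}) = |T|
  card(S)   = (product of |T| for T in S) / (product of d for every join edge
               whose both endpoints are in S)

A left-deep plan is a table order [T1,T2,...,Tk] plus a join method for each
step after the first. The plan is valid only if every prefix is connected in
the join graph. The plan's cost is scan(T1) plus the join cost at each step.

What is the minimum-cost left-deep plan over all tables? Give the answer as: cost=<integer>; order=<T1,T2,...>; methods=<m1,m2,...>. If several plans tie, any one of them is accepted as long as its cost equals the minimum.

cost=2880; order=C,A,B; methods=hash,hash

Selinger DP (subsets sized 1..n):
  {B}: scan cost=120, card=120
  {A}: scan cost=20, card=20
  {C}: scan cost=400, card=400
  {AB}: card=240; try (A,hash)→440, (A,nl_idx)→960, (B,merge)→1100, (A,merge)→1200, (B,hash)→1720, (B,nl)→2420 …(+1); best=440 via (A,hash)
  {AC}: card=200; try (A,hash)→1000, (A,nl_idx)→2600, (C,merge)→4140, (A,merge)→4520, (C,hash)→7240, (C,nl)→8020 …(+1); best=1000 via (A,hash)
  {ABC}: card=2400; try (B,hash)→2880, (B,merge)→3760, (C,merge)→6600, (C,hash)→7880, (B,nl)→25000, (C,nl)→96440; best=2880 via (B,hash)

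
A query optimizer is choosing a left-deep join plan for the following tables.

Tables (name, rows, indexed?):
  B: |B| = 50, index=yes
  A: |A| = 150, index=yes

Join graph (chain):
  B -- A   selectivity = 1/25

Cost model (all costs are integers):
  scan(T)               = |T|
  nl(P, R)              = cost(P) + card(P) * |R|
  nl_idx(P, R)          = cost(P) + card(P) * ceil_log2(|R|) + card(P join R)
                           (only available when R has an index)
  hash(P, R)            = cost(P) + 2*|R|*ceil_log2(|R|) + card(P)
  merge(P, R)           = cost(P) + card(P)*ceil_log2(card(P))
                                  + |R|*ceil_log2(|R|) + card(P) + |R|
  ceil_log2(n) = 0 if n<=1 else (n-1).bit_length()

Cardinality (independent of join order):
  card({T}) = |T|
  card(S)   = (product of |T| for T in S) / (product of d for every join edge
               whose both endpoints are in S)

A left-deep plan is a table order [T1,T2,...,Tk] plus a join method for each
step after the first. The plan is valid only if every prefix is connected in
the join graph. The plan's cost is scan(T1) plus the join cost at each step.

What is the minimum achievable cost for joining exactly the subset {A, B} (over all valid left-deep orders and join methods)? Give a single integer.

750

Selinger DP over subsets of {A,B}:
  {B}: scan cost=50, card=50
  {A}: scan cost=150, card=150
  {AB}: card=300; try (A,nl_idx)→750, (B,hash)→900, (B,nl_idx)→1350, (A,merge)→1750, (B,merge)→1850, (A,hash)→2500 …(+2); best=750 via (A,nl_idx)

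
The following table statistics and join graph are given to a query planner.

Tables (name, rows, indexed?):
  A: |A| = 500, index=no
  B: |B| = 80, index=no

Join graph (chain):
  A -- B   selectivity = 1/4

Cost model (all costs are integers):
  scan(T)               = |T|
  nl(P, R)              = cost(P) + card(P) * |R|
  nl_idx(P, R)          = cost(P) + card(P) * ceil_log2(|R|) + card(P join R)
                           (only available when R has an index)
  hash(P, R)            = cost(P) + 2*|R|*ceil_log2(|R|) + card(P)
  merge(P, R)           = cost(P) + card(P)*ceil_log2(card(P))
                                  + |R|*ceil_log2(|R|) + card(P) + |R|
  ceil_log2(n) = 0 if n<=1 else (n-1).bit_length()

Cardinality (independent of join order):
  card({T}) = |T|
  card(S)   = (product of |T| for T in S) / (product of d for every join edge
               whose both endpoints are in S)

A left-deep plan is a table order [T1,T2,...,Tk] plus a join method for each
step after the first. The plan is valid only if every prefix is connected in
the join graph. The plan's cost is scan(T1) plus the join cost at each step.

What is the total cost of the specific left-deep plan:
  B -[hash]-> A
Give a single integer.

step 1: scan B: cost=80, card=80
step 2: join A via hash
    card(P join A) = 80*500/(4) = 10000
    cost = 80 + 2*500*9 + 80 = 9160

9160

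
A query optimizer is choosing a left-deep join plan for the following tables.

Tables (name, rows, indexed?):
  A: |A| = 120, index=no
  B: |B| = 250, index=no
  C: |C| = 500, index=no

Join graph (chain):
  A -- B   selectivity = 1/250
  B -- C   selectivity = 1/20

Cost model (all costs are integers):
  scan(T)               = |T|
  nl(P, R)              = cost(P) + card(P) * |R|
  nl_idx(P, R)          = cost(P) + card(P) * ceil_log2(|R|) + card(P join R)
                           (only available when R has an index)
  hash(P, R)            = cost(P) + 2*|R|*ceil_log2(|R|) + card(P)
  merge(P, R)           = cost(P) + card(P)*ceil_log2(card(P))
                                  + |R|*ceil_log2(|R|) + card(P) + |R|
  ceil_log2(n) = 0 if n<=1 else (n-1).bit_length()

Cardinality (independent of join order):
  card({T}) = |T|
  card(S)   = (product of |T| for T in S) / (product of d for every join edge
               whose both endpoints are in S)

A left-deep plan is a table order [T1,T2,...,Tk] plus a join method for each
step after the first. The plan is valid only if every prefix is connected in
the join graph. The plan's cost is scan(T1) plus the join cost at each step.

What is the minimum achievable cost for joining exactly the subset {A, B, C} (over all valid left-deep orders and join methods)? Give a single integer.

8140

Selinger DP over subsets of {A,B,C}:
  {A}: scan cost=120, card=120
  {B}: scan cost=250, card=250
  {C}: scan cost=500, card=500
  {AB}: card=120; try (A,hash)→2180, (B,merge)→3330, (A,merge)→3460, (B,hash)→4240, (B,nl)→30120, (A,nl)→30250; best=2180 via (A,hash)
  {BC}: card=6250; try (B,hash)→5000, (C,merge)→7500, (B,merge)→7750, (C,hash)→9500, (C,nl)→125250, (B,nl)→125500; best=5000 via (B,hash)
  {ABC}: card=3000; try (C,merge)→8140, (C,hash)→11300, (A,hash)→12930, (C,nl)→62180, (A,merge)→93460, (A,nl)→755000; best=8140 via (C,merge)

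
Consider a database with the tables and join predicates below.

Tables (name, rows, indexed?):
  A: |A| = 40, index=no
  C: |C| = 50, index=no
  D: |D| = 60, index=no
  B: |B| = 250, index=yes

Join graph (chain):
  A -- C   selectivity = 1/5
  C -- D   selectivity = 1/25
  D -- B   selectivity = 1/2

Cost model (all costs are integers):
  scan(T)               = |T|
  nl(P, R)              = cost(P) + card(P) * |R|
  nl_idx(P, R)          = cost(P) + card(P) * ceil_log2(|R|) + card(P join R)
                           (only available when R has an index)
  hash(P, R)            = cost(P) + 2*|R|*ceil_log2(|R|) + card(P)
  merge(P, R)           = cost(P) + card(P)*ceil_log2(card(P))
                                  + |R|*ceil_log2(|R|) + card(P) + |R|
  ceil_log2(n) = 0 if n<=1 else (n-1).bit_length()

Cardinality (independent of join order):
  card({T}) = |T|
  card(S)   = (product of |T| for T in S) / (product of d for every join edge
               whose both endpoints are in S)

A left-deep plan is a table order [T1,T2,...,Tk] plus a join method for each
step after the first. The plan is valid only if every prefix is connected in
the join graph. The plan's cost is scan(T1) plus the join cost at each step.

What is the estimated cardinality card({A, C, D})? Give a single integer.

960

Tables in S: A(40), C(50), D(60)
Edges inside S: A-C(d=5), C-D(d=25)
numerator = 40 * 50 * 60 = 120000
denominator = 5 * 25 = 125
card(S) = 120000 / 125 = 960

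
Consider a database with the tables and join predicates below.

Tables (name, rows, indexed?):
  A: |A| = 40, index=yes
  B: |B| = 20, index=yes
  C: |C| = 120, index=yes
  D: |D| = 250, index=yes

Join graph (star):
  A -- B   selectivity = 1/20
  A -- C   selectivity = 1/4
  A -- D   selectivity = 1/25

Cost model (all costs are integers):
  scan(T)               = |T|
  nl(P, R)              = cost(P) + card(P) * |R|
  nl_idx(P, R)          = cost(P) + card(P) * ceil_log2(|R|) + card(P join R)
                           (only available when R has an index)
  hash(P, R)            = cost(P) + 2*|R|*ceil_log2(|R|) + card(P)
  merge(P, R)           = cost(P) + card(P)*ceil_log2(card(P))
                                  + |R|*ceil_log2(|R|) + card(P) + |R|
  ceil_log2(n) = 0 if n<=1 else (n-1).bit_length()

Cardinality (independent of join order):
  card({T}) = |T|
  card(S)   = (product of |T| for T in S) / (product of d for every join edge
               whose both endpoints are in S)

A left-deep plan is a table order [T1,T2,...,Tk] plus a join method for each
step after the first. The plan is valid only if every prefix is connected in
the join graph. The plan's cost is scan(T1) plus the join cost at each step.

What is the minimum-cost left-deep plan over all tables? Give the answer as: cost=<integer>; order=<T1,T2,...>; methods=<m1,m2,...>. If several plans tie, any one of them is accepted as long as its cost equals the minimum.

Selinger DP (subsets sized 1..n):
  {A}: scan cost=40, card=40
  {B}: scan cost=20, card=20
  {C}: scan cost=120, card=120
  {D}: scan cost=250, card=250
  {AB}: card=40; try (A,nl_idx)→180, (B,hash)→280, (B,nl_idx)→280, (A,merge)→420, (B,merge)→440, (A,hash)→520 …(+2); best=180 via (A,nl_idx)
  {AC}: card=1200; try (A,hash)→720, (C,merge)→1280, (A,merge)→1360, (C,nl_idx)→1520, (C,hash)→1760, (A,nl_idx)→2040 …(+2); best=720 via (A,hash)
  {AD}: card=400; try (D,nl_idx)→760, (A,hash)→980, (A,nl_idx)→2150, (D,merge)→2570, (A,merge)→2780, (D,hash)→4080 …(+2); best=760 via (D,nl_idx)
  {ABC}: card=1200; try (C,merge)→1420, (C,nl_idx)→1660, (C,hash)→1900, (B,hash)→2120, (C,nl)→4980, (B,nl_idx)→7920 …(+2); best=1420 via (C,merge)
  {ABD}: card=400; try (D,nl_idx)→900, (B,hash)→1360, (D,merge)→2710, (B,nl_idx)→3160, (D,hash)→4220, (B,merge)→4880 …(+2); best=900 via (D,nl_idx)
  {ACD}: card=12000; try (C,hash)→2840, (C,merge)→5720, (D,hash)→5920, (C,nl_idx)→15560, (D,merge)→17370, (D,nl_idx)→22320 …(+2); best=2840 via (C,hash)
  {ABCD}: card=12000; try (C,hash)→2980, (C,merge)→5860, (D,hash)→6620, (B,hash)→15040, (C,nl_idx)→15700, (D,merge)→18070 …(+6); best=2980 via (C,hash)

cost=2980; order=B,A,D,C; methods=nl_idx,nl_idx,hash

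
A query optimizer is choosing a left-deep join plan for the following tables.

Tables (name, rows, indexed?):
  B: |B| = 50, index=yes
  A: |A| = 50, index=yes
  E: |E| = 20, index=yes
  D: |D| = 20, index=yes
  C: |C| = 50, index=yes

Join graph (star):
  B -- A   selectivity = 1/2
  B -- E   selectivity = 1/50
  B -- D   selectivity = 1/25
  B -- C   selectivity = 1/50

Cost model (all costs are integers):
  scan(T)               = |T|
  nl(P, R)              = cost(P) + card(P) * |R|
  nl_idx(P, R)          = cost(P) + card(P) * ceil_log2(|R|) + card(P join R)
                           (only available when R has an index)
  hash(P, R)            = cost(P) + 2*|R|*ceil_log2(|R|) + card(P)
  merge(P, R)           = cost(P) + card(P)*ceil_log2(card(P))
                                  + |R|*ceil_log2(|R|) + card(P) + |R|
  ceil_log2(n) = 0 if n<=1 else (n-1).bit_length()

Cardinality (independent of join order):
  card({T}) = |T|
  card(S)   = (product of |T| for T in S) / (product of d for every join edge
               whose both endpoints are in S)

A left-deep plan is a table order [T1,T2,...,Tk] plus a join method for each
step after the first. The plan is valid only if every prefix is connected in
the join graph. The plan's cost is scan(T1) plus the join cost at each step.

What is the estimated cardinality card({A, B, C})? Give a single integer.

Tables in S: A(50), B(50), C(50)
Edges inside S: B-A(d=2), B-C(d=50)
numerator = 50 * 50 * 50 = 125000
denominator = 2 * 50 = 100
card(S) = 125000 / 100 = 1250

1250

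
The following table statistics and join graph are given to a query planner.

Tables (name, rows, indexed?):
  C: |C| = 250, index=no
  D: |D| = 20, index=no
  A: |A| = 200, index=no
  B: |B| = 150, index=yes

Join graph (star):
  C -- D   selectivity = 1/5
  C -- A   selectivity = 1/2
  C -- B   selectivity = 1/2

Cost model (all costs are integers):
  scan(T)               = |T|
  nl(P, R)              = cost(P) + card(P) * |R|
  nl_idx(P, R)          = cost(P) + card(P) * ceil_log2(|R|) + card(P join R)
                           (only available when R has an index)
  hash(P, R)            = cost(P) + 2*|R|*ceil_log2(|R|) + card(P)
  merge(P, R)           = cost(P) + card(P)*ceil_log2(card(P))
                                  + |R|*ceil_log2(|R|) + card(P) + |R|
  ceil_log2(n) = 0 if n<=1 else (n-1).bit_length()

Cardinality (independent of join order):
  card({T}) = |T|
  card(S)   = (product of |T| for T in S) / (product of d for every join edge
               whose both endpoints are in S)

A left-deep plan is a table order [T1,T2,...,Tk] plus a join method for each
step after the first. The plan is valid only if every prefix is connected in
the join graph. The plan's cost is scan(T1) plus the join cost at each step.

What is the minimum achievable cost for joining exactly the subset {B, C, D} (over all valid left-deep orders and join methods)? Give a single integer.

4100

Selinger DP over subsets of {B,C,D}:
  {C}: scan cost=250, card=250
  {D}: scan cost=20, card=20
  {B}: scan cost=150, card=150
  {CD}: card=1000; try (D,hash)→700, (C,merge)→2390, (D,merge)→2620, (C,hash)→4040, (C,nl)→5020, (D,nl)→5250; best=700 via (D,hash)
  {BC}: card=18750; try (B,hash)→2900, (C,merge)→3750, (B,merge)→3850, (C,hash)→4300, (B,nl_idx)→21000, (C,nl)→37650 …(+1); best=2900 via (B,hash)
  {BCD}: card=75000; try (B,hash)→4100, (B,merge)→13050, (D,hash)→21850, (B,nl_idx)→83700, (B,nl)→150700, (D,merge)→303020 …(+1); best=4100 via (B,hash)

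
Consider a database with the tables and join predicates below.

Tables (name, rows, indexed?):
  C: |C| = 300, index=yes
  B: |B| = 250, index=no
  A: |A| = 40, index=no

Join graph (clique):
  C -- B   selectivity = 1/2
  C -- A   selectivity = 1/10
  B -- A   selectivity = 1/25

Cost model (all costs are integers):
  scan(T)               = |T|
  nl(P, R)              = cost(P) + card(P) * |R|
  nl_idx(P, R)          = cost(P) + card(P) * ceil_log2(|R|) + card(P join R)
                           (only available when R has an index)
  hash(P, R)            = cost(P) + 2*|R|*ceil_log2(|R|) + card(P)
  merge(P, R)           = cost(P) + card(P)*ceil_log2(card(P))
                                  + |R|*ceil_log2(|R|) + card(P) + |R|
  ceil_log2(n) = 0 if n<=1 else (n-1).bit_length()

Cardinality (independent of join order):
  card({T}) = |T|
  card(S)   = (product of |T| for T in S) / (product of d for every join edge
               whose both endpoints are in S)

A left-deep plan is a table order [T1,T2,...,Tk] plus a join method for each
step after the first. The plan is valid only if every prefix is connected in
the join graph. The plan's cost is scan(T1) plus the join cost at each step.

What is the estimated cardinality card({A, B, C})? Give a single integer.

Tables in S: A(40), B(250), C(300)
Edges inside S: C-B(d=2), C-A(d=10), B-A(d=25)
numerator = 40 * 250 * 300 = 3000000
denominator = 2 * 10 * 25 = 500
card(S) = 3000000 / 500 = 6000

6000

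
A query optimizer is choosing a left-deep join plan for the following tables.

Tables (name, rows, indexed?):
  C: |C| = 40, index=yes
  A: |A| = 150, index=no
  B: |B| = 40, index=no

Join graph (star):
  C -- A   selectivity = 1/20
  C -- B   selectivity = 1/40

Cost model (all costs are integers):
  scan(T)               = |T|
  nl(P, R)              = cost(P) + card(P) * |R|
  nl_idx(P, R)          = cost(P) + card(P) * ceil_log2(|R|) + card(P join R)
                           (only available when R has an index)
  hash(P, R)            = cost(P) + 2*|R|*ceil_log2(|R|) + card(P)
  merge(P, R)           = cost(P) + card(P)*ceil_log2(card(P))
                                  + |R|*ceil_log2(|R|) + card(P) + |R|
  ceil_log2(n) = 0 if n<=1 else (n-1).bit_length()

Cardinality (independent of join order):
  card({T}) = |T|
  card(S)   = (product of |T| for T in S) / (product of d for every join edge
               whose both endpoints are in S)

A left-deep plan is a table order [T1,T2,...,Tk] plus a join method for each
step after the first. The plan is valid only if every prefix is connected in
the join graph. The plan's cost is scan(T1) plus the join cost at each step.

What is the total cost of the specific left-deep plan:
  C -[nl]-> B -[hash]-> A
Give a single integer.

step 1: scan C: cost=40, card=40
step 2: join B via nl
    card(P join B) = 40*40/(40) = 40
    cost = 40 + 40*40 = 1640
step 3: join A via hash
    card(P join A) = 40*150/(20) = 300
    cost = 1640 + 2*150*8 + 40 = 4080

4080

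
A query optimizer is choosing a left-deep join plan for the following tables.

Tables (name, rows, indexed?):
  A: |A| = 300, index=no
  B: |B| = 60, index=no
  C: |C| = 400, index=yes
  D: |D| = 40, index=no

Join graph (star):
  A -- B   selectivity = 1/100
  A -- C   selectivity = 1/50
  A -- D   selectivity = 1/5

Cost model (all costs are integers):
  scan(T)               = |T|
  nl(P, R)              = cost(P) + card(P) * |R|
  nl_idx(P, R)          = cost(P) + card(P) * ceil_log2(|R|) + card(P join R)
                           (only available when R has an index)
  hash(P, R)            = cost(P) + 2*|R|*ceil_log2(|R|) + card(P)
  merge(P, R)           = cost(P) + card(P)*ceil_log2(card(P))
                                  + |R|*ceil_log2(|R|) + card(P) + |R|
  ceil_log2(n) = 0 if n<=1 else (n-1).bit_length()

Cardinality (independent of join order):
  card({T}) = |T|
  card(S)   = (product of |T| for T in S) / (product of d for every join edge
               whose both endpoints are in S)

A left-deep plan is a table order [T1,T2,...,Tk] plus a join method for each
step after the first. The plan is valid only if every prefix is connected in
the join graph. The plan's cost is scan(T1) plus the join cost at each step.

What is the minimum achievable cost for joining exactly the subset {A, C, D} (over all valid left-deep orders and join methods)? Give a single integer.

Selinger DP over subsets of {A,C,D}:
  {A}: scan cost=300, card=300
  {C}: scan cost=400, card=400
  {D}: scan cost=40, card=40
  {AC}: card=2400; try (C,nl_idx)→5400, (A,hash)→6200, (C,merge)→7300, (A,merge)→7400, (C,hash)→7800, (C,nl)→120300 …(+1); best=5400 via (C,nl_idx)
  {AD}: card=2400; try (D,hash)→1080, (A,merge)→3320, (D,merge)→3580, (A,hash)→5480, (A,nl)→12040, (D,nl)→12300; best=1080 via (D,hash)
  {ACD}: card=19200; try (D,hash)→8280, (C,hash)→10680, (C,merge)→36280, (D,merge)→36880, (C,nl_idx)→41880, (D,nl)→101400 …(+1); best=8280 via (D,hash)

8280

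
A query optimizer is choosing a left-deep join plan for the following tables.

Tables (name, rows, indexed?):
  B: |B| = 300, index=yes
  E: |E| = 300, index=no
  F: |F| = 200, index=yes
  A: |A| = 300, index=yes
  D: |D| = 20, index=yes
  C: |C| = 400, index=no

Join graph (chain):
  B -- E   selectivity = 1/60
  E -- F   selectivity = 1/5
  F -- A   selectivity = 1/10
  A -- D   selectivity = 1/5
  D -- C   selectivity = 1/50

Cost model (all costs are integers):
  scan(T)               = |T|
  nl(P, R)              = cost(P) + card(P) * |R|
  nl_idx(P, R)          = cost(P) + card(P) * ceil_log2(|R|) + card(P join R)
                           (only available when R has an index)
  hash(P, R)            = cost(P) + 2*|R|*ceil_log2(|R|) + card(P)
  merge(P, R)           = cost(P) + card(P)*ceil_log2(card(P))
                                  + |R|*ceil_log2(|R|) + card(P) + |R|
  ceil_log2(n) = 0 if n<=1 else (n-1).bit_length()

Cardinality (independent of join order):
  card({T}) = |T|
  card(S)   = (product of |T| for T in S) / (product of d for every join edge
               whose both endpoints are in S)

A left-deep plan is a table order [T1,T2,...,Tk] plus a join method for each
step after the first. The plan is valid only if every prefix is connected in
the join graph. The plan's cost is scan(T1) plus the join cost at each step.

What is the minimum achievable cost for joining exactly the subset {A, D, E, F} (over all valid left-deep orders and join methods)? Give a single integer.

Selinger DP over subsets of {A,D,E,F}:
  {E}: scan cost=300, card=300
  {F}: scan cost=200, card=200
  {A}: scan cost=300, card=300
  {D}: scan cost=20, card=20
  {EF}: card=12000; try (F,hash)→3800, (E,merge)→5000, (F,merge)→5100, (E,hash)→5800, (F,nl_idx)→14700, (E,nl)→60200 …(+1); best=3800 via (F,hash)
  {AF}: card=6000; try (F,hash)→3800, (A,merge)→5000, (F,merge)→5100, (A,hash)→5800, (A,nl_idx)→8000, (F,nl_idx)→8700 …(+2); best=3800 via (F,hash)
  {AD}: card=1200; try (D,hash)→800, (A,nl_idx)→1400, (D,nl_idx)→3000, (A,merge)→3140, (D,merge)→3420, (A,hash)→5440 …(+2); best=800 via (D,hash)
  {AEF}: card=360000; try (E,hash)→15200, (A,hash)→21200, (E,merge)→90800, (A,merge)→186800, (A,nl_idx)→471800, (E,nl)→1803800 …(+1); best=15200 via (E,hash)
  {ADF}: card=24000; try (F,hash)→5200, (D,hash)→10000, (F,merge)→17000, (F,nl_idx)→34400, (D,nl_idx)→57800, (D,merge)→87920 …(+2); best=5200 via (F,hash)
  {ADEF}: card=1440000; try (E,hash)→34600, (D,hash)→375400, (E,merge)→392200, (D,nl_idx)→3255200, (E,nl)→7205200, (D,nl)→7215200 …(+1); best=34600 via (E,hash)

34600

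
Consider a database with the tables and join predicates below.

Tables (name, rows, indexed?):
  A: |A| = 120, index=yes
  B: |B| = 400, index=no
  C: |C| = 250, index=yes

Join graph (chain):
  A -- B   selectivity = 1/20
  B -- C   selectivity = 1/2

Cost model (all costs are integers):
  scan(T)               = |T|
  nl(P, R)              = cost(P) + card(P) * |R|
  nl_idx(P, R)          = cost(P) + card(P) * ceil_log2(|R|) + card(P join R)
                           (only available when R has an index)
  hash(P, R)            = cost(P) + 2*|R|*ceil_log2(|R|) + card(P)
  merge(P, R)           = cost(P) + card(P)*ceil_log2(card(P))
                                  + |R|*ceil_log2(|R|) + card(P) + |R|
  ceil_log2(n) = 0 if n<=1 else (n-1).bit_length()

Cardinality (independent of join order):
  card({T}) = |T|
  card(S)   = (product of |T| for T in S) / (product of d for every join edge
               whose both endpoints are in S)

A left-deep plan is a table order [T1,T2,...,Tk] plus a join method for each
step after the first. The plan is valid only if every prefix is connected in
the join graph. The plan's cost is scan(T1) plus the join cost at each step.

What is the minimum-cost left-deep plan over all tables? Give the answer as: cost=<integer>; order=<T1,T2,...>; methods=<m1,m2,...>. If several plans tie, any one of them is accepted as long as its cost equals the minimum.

cost=8880; order=B,A,C; methods=hash,hash

Selinger DP (subsets sized 1..n):
  {A}: scan cost=120, card=120
  {B}: scan cost=400, card=400
  {C}: scan cost=250, card=250
  {AB}: card=2400; try (A,hash)→2480, (B,merge)→5080, (A,merge)→5360, (A,nl_idx)→5600, (B,hash)→7440, (B,nl)→48120 …(+1); best=2480 via (A,hash)
  {BC}: card=50000; try (C,hash)→4800, (B,merge)→6500, (C,merge)→6650, (B,hash)→7700, (C,nl_idx)→53600, (B,nl)→100250 …(+1); best=4800 via (C,hash)
  {ABC}: card=300000; try (C,hash)→8880, (C,merge)→35930, (A,hash)→56480, (C,nl_idx)→321680, (C,nl)→602480, (A,nl_idx)→654800 …(+2); best=8880 via (C,hash)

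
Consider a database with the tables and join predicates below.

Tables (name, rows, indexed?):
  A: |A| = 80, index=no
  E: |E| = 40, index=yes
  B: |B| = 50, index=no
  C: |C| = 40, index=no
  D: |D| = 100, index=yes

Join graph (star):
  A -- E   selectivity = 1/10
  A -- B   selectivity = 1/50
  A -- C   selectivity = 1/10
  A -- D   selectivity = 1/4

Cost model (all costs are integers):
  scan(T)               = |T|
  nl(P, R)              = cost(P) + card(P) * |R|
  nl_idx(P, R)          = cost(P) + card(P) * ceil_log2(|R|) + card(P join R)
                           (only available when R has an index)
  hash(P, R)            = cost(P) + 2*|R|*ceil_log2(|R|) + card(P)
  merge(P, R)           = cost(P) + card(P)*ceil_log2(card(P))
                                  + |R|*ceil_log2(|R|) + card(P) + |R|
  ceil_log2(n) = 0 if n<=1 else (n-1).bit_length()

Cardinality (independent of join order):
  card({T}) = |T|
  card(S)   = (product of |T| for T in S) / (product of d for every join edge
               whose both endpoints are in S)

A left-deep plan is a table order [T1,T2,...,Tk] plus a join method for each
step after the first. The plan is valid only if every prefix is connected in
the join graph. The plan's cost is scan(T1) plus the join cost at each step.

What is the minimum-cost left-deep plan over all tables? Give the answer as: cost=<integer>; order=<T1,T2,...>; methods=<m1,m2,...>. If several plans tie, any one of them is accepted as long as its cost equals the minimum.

cost=4800; order=A,B,C,E,D; methods=hash,hash,hash,hash

Selinger DP (subsets sized 1..n):
  {A}: scan cost=80, card=80
  {E}: scan cost=40, card=40
  {B}: scan cost=50, card=50
  {C}: scan cost=40, card=40
  {D}: scan cost=100, card=100
  {AE}: card=320; try (E,hash)→640, (E,nl_idx)→880, (A,merge)→960, (E,merge)→1000, (A,hash)→1200, (A,nl)→3240 …(+1); best=640 via (E,hash)
  {AB}: card=80; try (B,hash)→760, (A,merge)→1040, (B,merge)→1070, (A,hash)→1220, (A,nl)→4050, (B,nl)→4080; best=760 via (B,hash)
  {AC}: card=320; try (C,hash)→640, (A,merge)→960, (C,merge)→1000, (A,hash)→1200, (A,nl)→3240, (C,nl)→3280; best=640 via (C,hash)
  {AD}: card=2000; try (A,hash)→1320, (D,merge)→1520, (A,merge)→1540, (D,hash)→1560, (D,nl_idx)→2640, (D,nl)→8080 …(+1); best=1320 via (A,hash)
  {ABE}: card=320; try (E,hash)→1320, (E,nl_idx)→1560, (B,hash)→1560, (E,merge)→1680, (E,nl)→3960, (B,merge)→4190 …(+1); best=1320 via (E,hash)
  {ACE}: card=1280; try (E,hash)→1440, (C,hash)→1440, (E,nl_idx)→3840, (E,merge)→4120, (C,merge)→4120, (E,nl)→13440 …(+1); best=1440 via (E,hash)
  {ADE}: card=8000; try (D,hash)→2360, (E,hash)→3800, (D,merge)→4640, (D,nl_idx)→10880, (E,nl_idx)→21320, (E,merge)→25600 …(+2); best=2360 via (D,hash)
  {ABC}: card=320; try (C,hash)→1320, (B,hash)→1560, (C,merge)→1680, (C,nl)→3960, (B,merge)→4190, (B,nl)→16640; best=1320 via (C,hash)
  {ABD}: card=2000; try (D,merge)→2200, (D,hash)→2240, (D,nl_idx)→3320, (B,hash)→3920, (D,nl)→8760, (B,merge)→25670 …(+1); best=2200 via (D,merge)
  {ACD}: card=8000; try (D,hash)→2360, (C,hash)→3800, (D,merge)→4640, (D,nl_idx)→10880, (C,merge)→25600, (D,nl)→32640 …(+1); best=2360 via (D,hash)
  {ABCE}: card=1280; try (E,hash)→2120, (C,hash)→2120, (B,hash)→3320, (E,nl_idx)→4520, (E,merge)→4800, (C,merge)→4800 …(+4); best=2120 via (E,hash)
  {ABDE}: card=8000; try (D,hash)→3040, (E,hash)→4680, (D,merge)→5320, (B,hash)→10960, (D,nl_idx)→11560, (E,nl_idx)→22200 …(+5); best=3040 via (D,hash)
  {ACDE}: card=32000; try (D,hash)→4120, (E,hash)→10840, (C,hash)→10840, (D,merge)→17600, (D,nl_idx)→42400, (E,nl_idx)→82360 …(+5); best=4120 via (D,hash)
  {ABCD}: card=8000; try (D,hash)→3040, (C,hash)→4680, (D,merge)→5320, (B,hash)→10960, (D,nl_idx)→11560, (C,merge)→26480 …(+4); best=3040 via (D,hash)
  {ABCDE}: card=32000; try (D,hash)→4800, (E,hash)→11520, (C,hash)→11520, (D,merge)→18280, (B,hash)→36720, (D,nl_idx)→43080 …(+8); best=4800 via (D,hash)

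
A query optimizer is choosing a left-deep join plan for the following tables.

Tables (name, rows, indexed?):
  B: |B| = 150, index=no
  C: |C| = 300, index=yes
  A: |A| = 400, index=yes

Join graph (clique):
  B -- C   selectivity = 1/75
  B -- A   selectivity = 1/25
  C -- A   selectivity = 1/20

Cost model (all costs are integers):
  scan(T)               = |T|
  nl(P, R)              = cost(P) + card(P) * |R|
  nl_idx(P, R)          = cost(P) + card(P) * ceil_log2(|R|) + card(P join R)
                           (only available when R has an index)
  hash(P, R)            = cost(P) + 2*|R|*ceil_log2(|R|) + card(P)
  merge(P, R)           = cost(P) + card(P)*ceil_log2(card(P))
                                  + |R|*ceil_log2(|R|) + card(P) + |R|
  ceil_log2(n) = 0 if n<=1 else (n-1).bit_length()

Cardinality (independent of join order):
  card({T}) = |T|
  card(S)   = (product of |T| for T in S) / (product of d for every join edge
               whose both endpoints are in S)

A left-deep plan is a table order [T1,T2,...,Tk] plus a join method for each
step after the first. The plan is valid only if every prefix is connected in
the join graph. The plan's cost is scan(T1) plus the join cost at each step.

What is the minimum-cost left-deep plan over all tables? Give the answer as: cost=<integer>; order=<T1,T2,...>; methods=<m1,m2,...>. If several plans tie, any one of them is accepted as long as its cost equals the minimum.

Selinger DP (subsets sized 1..n):
  {B}: scan cost=150, card=150
  {C}: scan cost=300, card=300
  {A}: scan cost=400, card=400
  {BC}: card=600; try (C,nl_idx)→2100, (B,hash)→3000, (C,merge)→4500, (B,merge)→4650, (C,hash)→5700, (C,nl)→45150 …(+1); best=2100 via (C,nl_idx)
  {AB}: card=2400; try (B,hash)→3200, (A,nl_idx)→3900, (A,merge)→5500, (B,merge)→5750, (A,hash)→7500, (A,nl)→60150 …(+1); best=3200 via (B,hash)
  {AC}: card=6000; try (C,hash)→6200, (A,merge)→7300, (C,merge)→7400, (A,hash)→7800, (A,nl_idx)→9000, (C,nl_idx)→10000 …(+2); best=6200 via (C,hash)
  {ABC}: card=480; try (A,nl_idx)→7980, (A,hash)→9900, (C,hash)→11000, (A,merge)→12700, (B,hash)→14600, (C,nl_idx)→25280 …(+5); best=7980 via (A,nl_idx)

cost=7980; order=B,C,A; methods=nl_idx,nl_idx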